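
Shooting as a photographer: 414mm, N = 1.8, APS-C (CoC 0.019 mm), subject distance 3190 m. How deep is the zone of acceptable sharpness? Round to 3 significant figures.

6830 m

Hyperfocal distance H = f²/(N·c) + f = 414²/(1.8 × 0.019) + 414 = 171396/0.0342 + 414 ≈ 5011992.9 mm ≈ 5012 m.
Near limit Dn = s·(H − f)/(H + s − 2f) = 3190000 × (5011992.9 − 414) / (5011992.9 + 3190000 − 2 × 414) = 3190000 × 5011578.9 / 8201164.9 ≈ 1949350 mm.
Far limit Df = s·(H − f)/(H − s) = 3190000 × (5011992.9 − 414) / (5011992.9 − 3190000) = 3190000 × 5011578.9 / 1821992.9 ≈ 8774423 mm.
Depth of field = Df − Dn = 8774423 − 1949350 ≈ 6825073 mm ≈ 6830 m.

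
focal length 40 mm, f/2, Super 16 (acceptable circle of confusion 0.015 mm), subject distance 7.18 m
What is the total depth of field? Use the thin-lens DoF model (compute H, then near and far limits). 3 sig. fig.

1.96 m

Hyperfocal distance H = f²/(N·c) + f = 40²/(2 × 0.015) + 40 = 1600/0.03 + 40 ≈ 53373.3 mm ≈ 53.37 m.
Near limit Dn = s·(H − f)/(H + s − 2f) = 7180 × (53373.3 − 40) / (53373.3 + 7180 − 2 × 40) = 7180 × 53333.3 / 60473.3 ≈ 6332.3 mm.
Far limit Df = s·(H − f)/(H − s) = 7180 × (53373.3 − 40) / (53373.3 − 7180) = 7180 × 53333.3 / 46193.3 ≈ 8289.8 mm.
Depth of field = Df − Dn = 8289.8 − 6332.3 ≈ 1957.5 mm ≈ 1.96 m.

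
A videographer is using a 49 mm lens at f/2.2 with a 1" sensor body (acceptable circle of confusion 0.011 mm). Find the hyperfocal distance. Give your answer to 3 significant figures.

Hyperfocal distance H = f²/(N·c) + f = 49²/(2.2 × 0.011) + 49 = 2401/0.0242 + 49 ≈ 99263.9 mm ≈ 99.3 m.

99.3 m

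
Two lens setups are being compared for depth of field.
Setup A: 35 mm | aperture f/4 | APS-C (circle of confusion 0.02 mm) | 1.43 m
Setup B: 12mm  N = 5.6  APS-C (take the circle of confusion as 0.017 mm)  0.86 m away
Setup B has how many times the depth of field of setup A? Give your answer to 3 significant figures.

Setup A: H = 35²/(4×0.02) + 35 ≈ 15347.5 mm; DoF = Df − Dn = 1573.33 − 1310.60 ≈ 262.73 mm.
Setup B: H = 12²/(5.6×0.017) + 12 ≈ 1524.6 mm; DoF = Df − Dn = 1957.3 − 551.1 ≈ 1406.2 mm.
Ratio = 1406.2 / 262.73 ≈ 5.35.

5.35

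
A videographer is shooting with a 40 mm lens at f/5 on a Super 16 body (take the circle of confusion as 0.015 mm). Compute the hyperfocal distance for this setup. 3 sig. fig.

21.4 m

Hyperfocal distance H = f²/(N·c) + f = 40²/(5 × 0.015) + 40 = 1600/0.075 + 40 ≈ 21373.3 mm ≈ 21.4 m.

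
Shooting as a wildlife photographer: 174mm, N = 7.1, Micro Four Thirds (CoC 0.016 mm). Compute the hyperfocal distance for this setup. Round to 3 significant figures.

267 m

Hyperfocal distance H = f²/(N·c) + f = 174²/(7.1 × 0.016) + 174 = 30276/0.1136 + 174 ≈ 266688.1 mm ≈ 267 m.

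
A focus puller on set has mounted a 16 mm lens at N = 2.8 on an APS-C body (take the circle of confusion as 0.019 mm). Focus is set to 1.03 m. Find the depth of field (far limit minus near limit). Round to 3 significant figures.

454 mm

Hyperfocal distance H = f²/(N·c) + f = 16²/(2.8 × 0.019) + 16 = 256/0.0532 + 16 ≈ 4828.0 mm ≈ 4.828 m.
Near limit Dn = s·(H − f)/(H + s − 2f) = 1030 × (4828.0 − 16) / (4828.0 + 1030 − 2 × 16) = 1030 × 4812.0 / 5826.0 ≈ 850.73 mm.
Far limit Df = s·(H − f)/(H − s) = 1030 × (4828.0 − 16) / (4828.0 − 1030) = 1030 × 4812.0 / 3798.0 ≈ 1304.99 mm.
Depth of field = Df − Dn = 1304.99 − 850.73 ≈ 454.26 mm.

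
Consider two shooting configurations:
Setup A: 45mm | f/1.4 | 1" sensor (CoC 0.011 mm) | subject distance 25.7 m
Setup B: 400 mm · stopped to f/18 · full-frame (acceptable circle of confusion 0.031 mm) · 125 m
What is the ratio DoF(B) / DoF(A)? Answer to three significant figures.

Setup A: H = 45²/(1.4×0.011) + 45 ≈ 131538.5 mm; DoF = Df − Dn = 31930 − 21504 ≈ 10426 mm.
Setup B: H = 400²/(18×0.031) + 400 ≈ 287138.4 mm; DoF = Df − Dn = 221060 − 87136 ≈ 133924 mm.
Ratio = 133924 / 10426 ≈ 12.8.

12.8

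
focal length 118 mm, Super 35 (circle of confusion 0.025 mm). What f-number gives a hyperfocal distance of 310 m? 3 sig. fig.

f/1.80

Rearrange H = f²/(N·c) + f for N: N = f² / ((H − f)·c).
N = 118² / ((310000 − 118) × 0.025) = 13924 / 7747 ≈ 1.80.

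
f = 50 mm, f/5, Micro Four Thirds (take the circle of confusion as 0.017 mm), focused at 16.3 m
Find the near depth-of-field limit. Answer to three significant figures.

Hyperfocal distance H = f²/(N·c) + f = 50²/(5 × 0.017) + 50 = 2500/0.085 + 50 ≈ 29461.8 mm ≈ 29.46 m.
Near limit Dn = s·(H − f)/(H + s − 2f) = 16300 × (29461.8 − 50) / (29461.8 + 16300 − 2 × 50) = 16300 × 29411.8 / 45661.8 ≈ 10499 mm ≈ 10.5 m.

10.5 m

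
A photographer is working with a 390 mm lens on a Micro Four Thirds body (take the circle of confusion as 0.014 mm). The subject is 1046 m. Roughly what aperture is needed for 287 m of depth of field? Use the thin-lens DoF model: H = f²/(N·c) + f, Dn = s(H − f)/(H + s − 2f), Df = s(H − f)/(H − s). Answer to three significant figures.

Write h = H − f = f²/(N·c). The thin-lens limits are Dn = s·h/(h + (s−f)) and Df = s·h/(h − (s−f)), so DoF = Df − Dn = 2·s·(s−f)·h / (h² − (s−f)²).
That is a quadratic in h: DoF·h² − 2·s·(s−f)·h − DoF·(s−f)² = 0 ⇒ h = (s−f)·(s + √(s² + DoF²)) / DoF = 1045610 × (1046000 + √(1046000² + 287000²)) / 287000 = 1045610 × (1046000 + 1084659) / 287000 ≈ 7762503 mm.
Then N = f²/(c·h) = 390² / (0.014 × 7762503) = 152100 / 108675 ≈ 1.40.

f/1.40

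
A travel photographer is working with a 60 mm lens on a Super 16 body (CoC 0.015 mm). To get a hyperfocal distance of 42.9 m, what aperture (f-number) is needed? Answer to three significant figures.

f/5.60

Rearrange H = f²/(N·c) + f for N: N = f² / ((H − f)·c).
N = 60² / ((42900 − 60) × 0.015) = 3600 / 642.6 ≈ 5.60.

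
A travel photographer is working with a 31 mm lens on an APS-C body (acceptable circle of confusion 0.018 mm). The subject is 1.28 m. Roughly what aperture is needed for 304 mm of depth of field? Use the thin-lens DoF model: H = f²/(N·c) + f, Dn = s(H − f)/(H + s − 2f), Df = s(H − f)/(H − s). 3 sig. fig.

Write h = H − f = f²/(N·c). The thin-lens limits are Dn = s·h/(h + (s−f)) and Df = s·h/(h − (s−f)), so DoF = Df − Dn = 2·s·(s−f)·h / (h² − (s−f)²).
That is a quadratic in h: DoF·h² − 2·s·(s−f)·h − DoF·(s−f)² = 0 ⇒ h = (s−f)·(s + √(s² + DoF²)) / DoF = 1249 × (1280 + √(1280² + 304²)) / 304 = 1249 × (1280 + 1315.60) / 304 ≈ 10664 mm.
Then N = f²/(c·h) = 31² / (0.018 × 10664) = 961 / 191.96 ≈ 5.01.

f/5.01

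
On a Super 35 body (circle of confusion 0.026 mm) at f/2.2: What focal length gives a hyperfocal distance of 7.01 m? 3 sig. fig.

From H = f²/(N·c) + f, with f ≪ H: f ≈ √(H·N·c) = √(7010 × 2.2 × 0.026) = √400.97 ≈ 20.02 mm.
The +f correction barely moves this — solving exactly, f² + N·c·f − N·c·H = 0 ⇒ f = (−N·c + √((N·c)² + 4·N·c·H))/2 = (−0.0572 + √1603.9)/2 ≈ 19.996 mm, so f ≈ 20.0 mm.

20.0 mm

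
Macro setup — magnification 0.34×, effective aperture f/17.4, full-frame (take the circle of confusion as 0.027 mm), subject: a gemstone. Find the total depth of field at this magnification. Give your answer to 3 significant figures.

8.13 mm

At magnification m, DoF ≈ 2·N_eff·c/m² = 2 × 17.4 × 0.027 / 0.34² = 0.9396 / 0.1156 ≈ 8.13 mm.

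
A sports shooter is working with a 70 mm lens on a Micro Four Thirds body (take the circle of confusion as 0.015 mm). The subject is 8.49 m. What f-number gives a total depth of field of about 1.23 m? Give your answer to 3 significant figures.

f/2.80

Write h = H − f = f²/(N·c). The thin-lens limits are Dn = s·h/(h + (s−f)) and Df = s·h/(h − (s−f)), so DoF = Df − Dn = 2·s·(s−f)·h / (h² − (s−f)²).
That is a quadratic in h: DoF·h² − 2·s·(s−f)·h − DoF·(s−f)² = 0 ⇒ h = (s−f)·(s + √(s² + DoF²)) / DoF = 8420 × (8490 + √(8490² + 1230²)) / 1230 = 8420 × (8490 + 8578.64) / 1230 ≈ 116844 mm.
Then N = f²/(c·h) = 70² / (0.015 × 116844) = 4900 / 1752.7 ≈ 2.80.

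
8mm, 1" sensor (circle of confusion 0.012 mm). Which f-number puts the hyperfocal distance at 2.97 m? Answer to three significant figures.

f/1.80

Rearrange H = f²/(N·c) + f for N: N = f² / ((H − f)·c).
N = 8² / ((2970 − 8) × 0.012) = 64 / 35.54 ≈ 1.80.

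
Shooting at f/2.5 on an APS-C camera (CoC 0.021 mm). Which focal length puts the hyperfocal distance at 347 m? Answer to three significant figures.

135 mm

From H = f²/(N·c) + f, with f ≪ H: f ≈ √(H·N·c) = √(347000 × 2.5 × 0.021) = √18218 ≈ 135.0 mm.
The +f correction barely moves this — solving exactly, f² + N·c·f − N·c·H = 0 ⇒ f = (−N·c + √((N·c)² + 4·N·c·H))/2 = (−0.0525 + √72870)/2 ≈ 134.95 mm, so f ≈ 135 mm.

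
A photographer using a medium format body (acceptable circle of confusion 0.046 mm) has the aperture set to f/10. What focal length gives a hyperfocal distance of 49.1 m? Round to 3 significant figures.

150 mm

From H = f²/(N·c) + f, with f ≪ H: f ≈ √(H·N·c) = √(49100 × 10 × 0.046) = √22586 ≈ 150.3 mm.
The +f correction barely moves this — solving exactly, f² + N·c·f − N·c·H = 0 ⇒ f = (−N·c + √((N·c)² + 4·N·c·H))/2 = (−0.46 + √90344)/2 ≈ 150.06 mm, so f ≈ 150 mm.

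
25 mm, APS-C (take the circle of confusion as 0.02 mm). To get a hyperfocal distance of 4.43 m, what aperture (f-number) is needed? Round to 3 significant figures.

f/7.09

Rearrange H = f²/(N·c) + f for N: N = f² / ((H − f)·c).
N = 25² / ((4430 − 25) × 0.02) = 625 / 88.10 ≈ 7.09.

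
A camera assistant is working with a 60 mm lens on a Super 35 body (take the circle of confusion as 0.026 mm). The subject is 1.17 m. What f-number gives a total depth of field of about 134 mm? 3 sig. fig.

f/7.12

Write h = H − f = f²/(N·c). The thin-lens limits are Dn = s·h/(h + (s−f)) and Df = s·h/(h − (s−f)), so DoF = Df − Dn = 2·s·(s−f)·h / (h² − (s−f)²).
That is a quadratic in h: DoF·h² − 2·s·(s−f)·h − DoF·(s−f)² = 0 ⇒ h = (s−f)·(s + √(s² + DoF²)) / DoF = 1110 × (1170 + √(1170² + 134²)) / 134 = 1110 × (1170 + 1177.65) / 134 ≈ 19447 mm.
Then N = f²/(c·h) = 60² / (0.026 × 19447) = 3600 / 505.62 ≈ 7.12.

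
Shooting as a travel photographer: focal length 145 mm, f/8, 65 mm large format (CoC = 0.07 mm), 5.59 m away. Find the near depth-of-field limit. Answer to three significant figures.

4.88 m

Hyperfocal distance H = f²/(N·c) + f = 145²/(8 × 0.07) + 145 = 21025/0.56 + 145 ≈ 37689.6 mm ≈ 37.69 m.
Near limit Dn = s·(H − f)/(H + s − 2f) = 5590 × (37689.6 − 145) / (37689.6 + 5590 − 2 × 145) = 5590 × 37544.6 / 42989.6 ≈ 4882.0 mm ≈ 4.88 m.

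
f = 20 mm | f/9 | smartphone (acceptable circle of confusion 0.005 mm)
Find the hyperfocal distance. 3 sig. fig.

Hyperfocal distance H = f²/(N·c) + f = 20²/(9 × 0.005) + 20 = 400/0.045 + 20 ≈ 8908.9 mm ≈ 8.91 m.

8.91 m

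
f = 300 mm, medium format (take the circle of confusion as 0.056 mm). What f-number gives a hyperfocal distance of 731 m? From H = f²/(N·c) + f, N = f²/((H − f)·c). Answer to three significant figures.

f/2.20

Rearrange H = f²/(N·c) + f for N: N = f² / ((H − f)·c).
N = 300² / ((731000 − 300) × 0.056) = 90000 / 40919 ≈ 2.20.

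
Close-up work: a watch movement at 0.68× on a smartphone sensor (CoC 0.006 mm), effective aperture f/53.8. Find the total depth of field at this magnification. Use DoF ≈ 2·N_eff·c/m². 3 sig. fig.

1.40 mm

At magnification m, DoF ≈ 2·N_eff·c/m² = 2 × 53.8 × 0.006 / 0.68² = 0.6456 / 0.4624 ≈ 1.4 mm.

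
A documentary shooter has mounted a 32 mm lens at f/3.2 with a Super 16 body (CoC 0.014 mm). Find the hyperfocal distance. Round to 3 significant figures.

Hyperfocal distance H = f²/(N·c) + f = 32²/(3.2 × 0.014) + 32 = 1024/0.0448 + 32 ≈ 22889.1 mm ≈ 22.9 m.

22.9 m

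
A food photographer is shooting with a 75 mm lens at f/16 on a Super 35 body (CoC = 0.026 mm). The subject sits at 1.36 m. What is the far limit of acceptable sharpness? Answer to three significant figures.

1.50 m

Hyperfocal distance H = f²/(N·c) + f = 75²/(16 × 0.026) + 75 = 5625/0.416 + 75 ≈ 13596.6 mm ≈ 13.60 m.
Far limit Df = s·(H − f)/(H − s) = 1360 × (13596.6 − 75) / (13596.6 − 1360) = 1360 × 13521.6 / 12236.6 ≈ 1502.8 mm ≈ 1.50 m.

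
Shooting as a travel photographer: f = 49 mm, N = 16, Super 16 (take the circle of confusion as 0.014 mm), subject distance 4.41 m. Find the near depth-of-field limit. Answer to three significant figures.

3.13 m

Hyperfocal distance H = f²/(N·c) + f = 49²/(16 × 0.014) + 49 = 2401/0.224 + 49 ≈ 10767.8 mm ≈ 10.77 m.
Near limit Dn = s·(H − f)/(H + s − 2f) = 4410 × (10767.8 − 49) / (10767.8 + 4410 − 2 × 49) = 4410 × 10718.8 / 15079.8 ≈ 3134.6 mm ≈ 3.13 m.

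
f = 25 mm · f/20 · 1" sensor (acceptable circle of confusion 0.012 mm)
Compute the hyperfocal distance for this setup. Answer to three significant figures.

2.63 m

Hyperfocal distance H = f²/(N·c) + f = 25²/(20 × 0.012) + 25 = 625/0.24 + 25 ≈ 2629.2 mm ≈ 2.63 m.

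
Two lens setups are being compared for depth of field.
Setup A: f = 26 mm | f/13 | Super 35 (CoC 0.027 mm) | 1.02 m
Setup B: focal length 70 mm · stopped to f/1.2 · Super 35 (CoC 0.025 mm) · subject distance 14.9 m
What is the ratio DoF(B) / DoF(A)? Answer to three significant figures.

1.90

Setup A: H = 26²/(13×0.027) + 26 ≈ 1951.9 mm; DoF = Df − Dn = 2107.9 − 672.8 ≈ 1435.1 mm.
Setup B: H = 70²/(1.2×0.025) + 70 ≈ 163403.3 mm; DoF = Df − Dn = 16388.0 − 13659.8 ≈ 2728.2 mm.
Ratio = 2728.2 / 1435.1 ≈ 1.90.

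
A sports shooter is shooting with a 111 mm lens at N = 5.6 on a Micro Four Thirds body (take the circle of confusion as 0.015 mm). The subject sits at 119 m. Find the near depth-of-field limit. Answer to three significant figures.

65.7 m

Hyperfocal distance H = f²/(N·c) + f = 111²/(5.6 × 0.015) + 111 = 12321/0.084 + 111 ≈ 146789.6 mm ≈ 146.8 m.
Near limit Dn = s·(H − f)/(H + s − 2f) = 119000 × (146789.6 − 111) / (146789.6 + 119000 − 2 × 111) = 119000 × 146678.6 / 265567.6 ≈ 65726 mm ≈ 65.7 m.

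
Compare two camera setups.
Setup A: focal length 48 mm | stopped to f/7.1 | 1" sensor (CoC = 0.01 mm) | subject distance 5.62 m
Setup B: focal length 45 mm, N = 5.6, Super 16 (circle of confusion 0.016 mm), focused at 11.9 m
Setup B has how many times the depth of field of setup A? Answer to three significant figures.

8.66

Setup A: H = 48²/(7.1×0.01) + 48 ≈ 32498.7 mm; DoF = Df − Dn = 6785.0 − 4796.4 ≈ 1988.6 mm.
Setup B: H = 45²/(5.6×0.016) + 45 ≈ 22645.4 mm; DoF = Df − Dn = 25029 − 7806 ≈ 17223 mm.
Ratio = 17223 / 1988.6 ≈ 8.66.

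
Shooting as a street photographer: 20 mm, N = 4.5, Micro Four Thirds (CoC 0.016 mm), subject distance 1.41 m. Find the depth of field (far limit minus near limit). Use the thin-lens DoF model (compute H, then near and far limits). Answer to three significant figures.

Hyperfocal distance H = f²/(N·c) + f = 20²/(4.5 × 0.016) + 20 = 400/0.072 + 20 ≈ 5575.6 mm ≈ 5.576 m.
Near limit Dn = s·(H − f)/(H + s − 2f) = 1410 × (5575.6 − 20) / (5575.6 + 1410 − 2 × 20) = 1410 × 5555.6 / 6945.6 ≈ 1127.82 mm.
Far limit Df = s·(H − f)/(H − s) = 1410 × (5575.6 − 20) / (5575.6 − 1410) = 1410 × 5555.6 / 4165.6 ≈ 1880.50 mm.
Depth of field = Df − Dn = 1880.50 − 1127.82 ≈ 752.68 mm ≈ 0.753 m.

0.753 m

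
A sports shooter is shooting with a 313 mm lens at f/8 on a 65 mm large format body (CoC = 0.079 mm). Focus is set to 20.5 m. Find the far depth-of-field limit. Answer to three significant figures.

23.6 m

Hyperfocal distance H = f²/(N·c) + f = 313²/(8 × 0.079) + 313 = 97969/0.632 + 313 ≈ 155327.2 mm ≈ 155.3 m.
Far limit Df = s·(H − f)/(H − s) = 20500 × (155327.2 − 313) / (155327.2 − 20500) = 20500 × 155014.2 / 134827.2 ≈ 23569 mm ≈ 23.6 m.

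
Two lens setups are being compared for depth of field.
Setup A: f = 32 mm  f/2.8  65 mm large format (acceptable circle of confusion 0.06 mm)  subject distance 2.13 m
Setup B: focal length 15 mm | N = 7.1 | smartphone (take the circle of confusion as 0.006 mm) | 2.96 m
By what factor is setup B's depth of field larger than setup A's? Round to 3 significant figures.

Setup A: H = 32²/(2.8×0.06) + 32 ≈ 6127.2 mm; DoF = Df − Dn = 3248.0 − 1584.6 ≈ 1663.4 mm.
Setup B: H = 15²/(7.1×0.006) + 15 ≈ 5296.7 mm; DoF = Df − Dn = 6690.6 − 1900.4 ≈ 4790.2 mm.
Ratio = 4790.2 / 1663.4 ≈ 2.88.

2.88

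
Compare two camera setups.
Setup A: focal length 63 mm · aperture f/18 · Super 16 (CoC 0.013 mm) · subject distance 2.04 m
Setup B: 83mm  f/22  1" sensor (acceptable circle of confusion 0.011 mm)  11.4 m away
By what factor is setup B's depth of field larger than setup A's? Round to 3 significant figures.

22.3

Setup A: H = 63²/(18×0.013) + 63 ≈ 17024.5 mm; DoF = Df − Dn = 2309.15 − 1827.04 ≈ 482.11 mm.
Setup B: H = 83²/(22×0.011) + 83 ≈ 28549.9 mm; DoF = Df − Dn = 18923 − 8157 ≈ 10766 mm.
Ratio = 10766 / 482.11 ≈ 22.3.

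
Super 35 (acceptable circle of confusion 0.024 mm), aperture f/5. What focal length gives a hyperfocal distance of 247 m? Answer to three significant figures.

From H = f²/(N·c) + f, with f ≪ H: f ≈ √(H·N·c) = √(247000 × 5 × 0.024) = √29640 ≈ 172.2 mm.
The +f correction barely moves this — solving exactly, f² + N·c·f − N·c·H = 0 ⇒ f = (−N·c + √((N·c)² + 4·N·c·H))/2 = (−0.12 + √118560)/2 ≈ 172.10 mm, so f ≈ 172 mm.

172 mm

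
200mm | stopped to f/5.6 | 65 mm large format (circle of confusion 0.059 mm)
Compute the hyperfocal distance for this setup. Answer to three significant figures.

121 m

Hyperfocal distance H = f²/(N·c) + f = 200²/(5.6 × 0.059) + 200 = 40000/0.3304 + 200 ≈ 121265.4 mm ≈ 121 m.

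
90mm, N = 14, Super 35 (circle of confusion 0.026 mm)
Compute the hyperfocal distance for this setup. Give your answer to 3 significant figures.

Hyperfocal distance H = f²/(N·c) + f = 90²/(14 × 0.026) + 90 = 8100/0.364 + 90 ≈ 22342.7 mm ≈ 22.3 m.

22.3 m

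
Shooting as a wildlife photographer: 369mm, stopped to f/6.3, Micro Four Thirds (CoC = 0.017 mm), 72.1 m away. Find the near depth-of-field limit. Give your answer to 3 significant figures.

Hyperfocal distance H = f²/(N·c) + f = 369²/(6.3 × 0.017) + 369 = 136161/0.1071 + 369 ≈ 1271713.5 mm ≈ 1272 m.
Near limit Dn = s·(H − f)/(H + s − 2f) = 72100 × (1271713.5 − 369) / (1271713.5 + 72100 − 2 × 369) = 72100 × 1271344.5 / 1343075.5 ≈ 68249 mm ≈ 68.2 m.

68.2 m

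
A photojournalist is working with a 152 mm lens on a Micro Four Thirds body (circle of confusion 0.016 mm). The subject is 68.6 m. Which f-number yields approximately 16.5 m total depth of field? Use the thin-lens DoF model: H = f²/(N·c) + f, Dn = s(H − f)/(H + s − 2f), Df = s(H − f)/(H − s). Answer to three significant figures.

f/2.50

Write h = H − f = f²/(N·c). The thin-lens limits are Dn = s·h/(h + (s−f)) and Df = s·h/(h − (s−f)), so DoF = Df − Dn = 2·s·(s−f)·h / (h² − (s−f)²).
That is a quadratic in h: DoF·h² − 2·s·(s−f)·h − DoF·(s−f)² = 0 ⇒ h = (s−f)·(s + √(s² + DoF²)) / DoF = 68448 × (68600 + √(68600² + 16500²)) / 16500 = 68448 × (68600 + 70556.4) / 16500 ≈ 577271 mm.
Then N = f²/(c·h) = 152² / (0.016 × 577271) = 23104 / 9236.3 ≈ 2.50.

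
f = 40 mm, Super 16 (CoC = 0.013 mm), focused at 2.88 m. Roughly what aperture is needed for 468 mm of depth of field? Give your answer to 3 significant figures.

Write h = H − f = f²/(N·c). The thin-lens limits are Dn = s·h/(h + (s−f)) and Df = s·h/(h − (s−f)), so DoF = Df − Dn = 2·s·(s−f)·h / (h² − (s−f)²).
That is a quadratic in h: DoF·h² − 2·s·(s−f)·h − DoF·(s−f)² = 0 ⇒ h = (s−f)·(s + √(s² + DoF²)) / DoF = 2840 × (2880 + √(2880² + 468²)) / 468 = 2840 × (2880 + 2917.78) / 468 ≈ 35183 mm.
Then N = f²/(c·h) = 40² / (0.013 × 35183) = 1600 / 457.38 ≈ 3.50.

f/3.50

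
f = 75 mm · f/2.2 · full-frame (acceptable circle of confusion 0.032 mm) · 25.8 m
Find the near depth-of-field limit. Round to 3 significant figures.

19.5 m

Hyperfocal distance H = f²/(N·c) + f = 75²/(2.2 × 0.032) + 75 = 5625/0.0704 + 75 ≈ 79975.6 mm ≈ 79.98 m.
Near limit Dn = s·(H − f)/(H + s − 2f) = 25800 × (79975.6 − 75) / (79975.6 + 25800 − 2 × 75) = 25800 × 79900.6 / 105625.6 ≈ 19516 mm ≈ 19.5 m.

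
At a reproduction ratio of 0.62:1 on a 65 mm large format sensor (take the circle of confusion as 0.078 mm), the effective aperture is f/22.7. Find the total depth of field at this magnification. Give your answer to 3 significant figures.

At magnification m, DoF ≈ 2·N_eff·c/m² = 2 × 22.7 × 0.078 / 0.62² = 3.541 / 0.3844 ≈ 9.21 mm.

9.21 mm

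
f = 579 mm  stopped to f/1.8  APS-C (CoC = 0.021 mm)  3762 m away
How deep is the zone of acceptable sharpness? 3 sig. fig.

3890 m

Hyperfocal distance H = f²/(N·c) + f = 579²/(1.8 × 0.021) + 579 = 335241/0.0378 + 579 ≈ 8869388.5 mm ≈ 8869 m.
Near limit Dn = s·(H − f)/(H + s − 2f) = 3762000 × (8869388.5 − 579) / (8869388.5 + 3762000 − 2 × 579) = 3762000 × 8868809.5 / 12630230.5 ≈ 2641635 mm.
Far limit Df = s·(H − f)/(H − s) = 3762000 × (8869388.5 − 579) / (8869388.5 − 3762000) = 3762000 × 8868809.5 / 5107388.5 ≈ 6532587 mm.
Depth of field = Df − Dn = 6532587 − 2641635 ≈ 3890952 mm ≈ 3890 m.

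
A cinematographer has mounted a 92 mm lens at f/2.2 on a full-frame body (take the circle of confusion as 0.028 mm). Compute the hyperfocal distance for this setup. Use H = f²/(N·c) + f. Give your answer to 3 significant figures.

137 m

Hyperfocal distance H = f²/(N·c) + f = 92²/(2.2 × 0.028) + 92 = 8464/0.0616 + 92 ≈ 137494.6 mm ≈ 137 m.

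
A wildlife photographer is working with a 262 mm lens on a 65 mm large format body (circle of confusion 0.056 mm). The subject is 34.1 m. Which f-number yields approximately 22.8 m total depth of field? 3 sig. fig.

Write h = H − f = f²/(N·c). The thin-lens limits are Dn = s·h/(h + (s−f)) and Df = s·h/(h − (s−f)), so DoF = Df − Dn = 2·s·(s−f)·h / (h² − (s−f)²).
That is a quadratic in h: DoF·h² − 2·s·(s−f)·h − DoF·(s−f)² = 0 ⇒ h = (s−f)·(s + √(s² + DoF²)) / DoF = 33838 × (34100 + √(34100² + 22800²)) / 22800 = 33838 × (34100 + 41020.1) / 22800 ≈ 111487 mm.
Then N = f²/(c·h) = 262² / (0.056 × 111487) = 68644 / 6243.3 ≈ 11.

f/11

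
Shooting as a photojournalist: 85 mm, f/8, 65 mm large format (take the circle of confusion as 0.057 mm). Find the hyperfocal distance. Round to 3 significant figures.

15.9 m

Hyperfocal distance H = f²/(N·c) + f = 85²/(8 × 0.057) + 85 = 7225/0.456 + 85 ≈ 15929.3 mm ≈ 15.9 m.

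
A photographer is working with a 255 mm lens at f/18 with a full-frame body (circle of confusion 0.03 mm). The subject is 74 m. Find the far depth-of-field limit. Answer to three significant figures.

Hyperfocal distance H = f²/(N·c) + f = 255²/(18 × 0.03) + 255 = 65025/0.54 + 255 ≈ 120671.7 mm ≈ 120.7 m.
Far limit Df = s·(H − f)/(H − s) = 74000 × (120671.7 − 255) / (120671.7 − 74000) = 74000 × 120416.7 / 46671.7 ≈ 190926 mm ≈ 191 m.

191 m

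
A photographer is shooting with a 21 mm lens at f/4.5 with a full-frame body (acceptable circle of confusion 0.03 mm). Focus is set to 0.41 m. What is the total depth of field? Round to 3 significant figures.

Hyperfocal distance H = f²/(N·c) + f = 21²/(4.5 × 0.03) + 21 = 441/0.135 + 21 ≈ 3287.7 mm ≈ 3.288 m.
Near limit Dn = s·(H − f)/(H + s − 2f) = 410 × (3287.7 − 21) / (3287.7 + 410 − 2 × 21) = 410 × 3266.7 / 3655.7 ≈ 366.372 mm.
Far limit Df = s·(H − f)/(H − s) = 410 × (3287.7 − 21) / (3287.7 − 410) = 410 × 3266.7 / 2877.7 ≈ 465.423 mm.
Depth of field = Df − Dn = 465.423 − 366.372 ≈ 99.051 mm.

99.1 mm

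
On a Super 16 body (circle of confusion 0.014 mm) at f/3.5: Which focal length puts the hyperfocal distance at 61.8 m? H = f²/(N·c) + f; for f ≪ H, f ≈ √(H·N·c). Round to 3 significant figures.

From H = f²/(N·c) + f, with f ≪ H: f ≈ √(H·N·c) = √(61800 × 3.5 × 0.014) = √3028.2 ≈ 55.03 mm.
The +f correction barely moves this — solving exactly, f² + N·c·f − N·c·H = 0 ⇒ f = (−N·c + √((N·c)² + 4·N·c·H))/2 = (−0.049 + √12113)/2 ≈ 55.005 mm, so f ≈ 55.0 mm.

55.0 mm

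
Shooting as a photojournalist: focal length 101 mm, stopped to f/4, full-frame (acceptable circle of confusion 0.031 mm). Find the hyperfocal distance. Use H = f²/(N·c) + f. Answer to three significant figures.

82.4 m

Hyperfocal distance H = f²/(N·c) + f = 101²/(4 × 0.031) + 101 = 10201/0.124 + 101 ≈ 82367.1 mm ≈ 82.4 m.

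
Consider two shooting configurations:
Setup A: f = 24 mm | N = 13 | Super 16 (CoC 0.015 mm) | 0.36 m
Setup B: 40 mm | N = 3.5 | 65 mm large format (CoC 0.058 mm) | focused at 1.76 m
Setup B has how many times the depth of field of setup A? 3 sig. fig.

Setup A: H = 24²/(13×0.015) + 24 ≈ 2977.8 mm; DoF = Df − Dn = 406.206 − 323.232 ≈ 82.974 mm.
Setup B: H = 40²/(3.5×0.058) + 40 ≈ 7921.8 mm; DoF = Df − Dn = 2251.29 − 1444.72 ≈ 806.57 mm.
Ratio = 806.57 / 82.974 ≈ 9.72.

9.72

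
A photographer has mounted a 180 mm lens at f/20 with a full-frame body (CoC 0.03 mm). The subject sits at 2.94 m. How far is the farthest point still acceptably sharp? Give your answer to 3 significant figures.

Hyperfocal distance H = f²/(N·c) + f = 180²/(20 × 0.03) + 180 = 32400/0.6 + 180 ≈ 54180.0 mm ≈ 54.18 m.
Far limit Df = s·(H − f)/(H − s) = 2940 × (54180.0 − 180) / (54180.0 − 2940) = 2940 × 54000.0 / 51240.0 ≈ 3098.4 mm ≈ 3.10 m.

3.10 m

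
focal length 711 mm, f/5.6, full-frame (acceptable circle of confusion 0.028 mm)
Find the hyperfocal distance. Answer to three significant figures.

3220 m

Hyperfocal distance H = f²/(N·c) + f = 711²/(5.6 × 0.028) + 711 = 505521/0.1568 + 711 ≈ 3224697.0 mm ≈ 3220 m.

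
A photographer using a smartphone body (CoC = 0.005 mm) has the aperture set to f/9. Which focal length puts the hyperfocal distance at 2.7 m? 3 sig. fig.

From H = f²/(N·c) + f, with f ≪ H: f ≈ √(H·N·c) = √(2700 × 9 × 0.005) = √121.50 ≈ 11.02 mm.
The +f correction barely moves this — solving exactly, f² + N·c·f − N·c·H = 0 ⇒ f = (−N·c + √((N·c)² + 4·N·c·H))/2 = (−0.045 + √486.00)/2 ≈ 11.000 mm, so f ≈ 11.0 mm.

11.0 mm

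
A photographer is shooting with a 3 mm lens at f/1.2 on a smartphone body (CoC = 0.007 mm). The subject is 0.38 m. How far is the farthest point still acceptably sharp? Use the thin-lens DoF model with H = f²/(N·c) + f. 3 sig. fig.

Hyperfocal distance H = f²/(N·c) + f = 3²/(1.2 × 0.007) + 3 = 9/0.0084 + 3 ≈ 1074.4 mm ≈ 1.074 m.
Far limit Df = s·(H − f)/(H − s) = 380 × (1074.4 − 3) / (1074.4 − 380) = 380 × 1071.4 / 694.4 ≈ 586.30 mm ≈ 0.586 m.

0.586 m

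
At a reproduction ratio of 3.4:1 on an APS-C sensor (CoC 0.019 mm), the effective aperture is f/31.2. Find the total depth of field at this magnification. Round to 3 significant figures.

At magnification m, DoF ≈ 2·N_eff·c/m² = 2 × 31.2 × 0.019 / 3.4² = 1.186 / 11.56 ≈ 0.103 mm.

0.103 mm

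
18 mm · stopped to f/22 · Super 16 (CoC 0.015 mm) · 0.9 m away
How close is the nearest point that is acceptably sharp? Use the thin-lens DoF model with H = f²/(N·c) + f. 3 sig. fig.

Hyperfocal distance H = f²/(N·c) + f = 18²/(22 × 0.015) + 18 = 324/0.33 + 18 ≈ 999.8 mm ≈ 1.000 m.
Near limit Dn = s·(H − f)/(H + s − 2f) = 900 × (999.8 − 18) / (999.8 + 900 − 2 × 18) = 900 × 981.8 / 1863.8 ≈ 474.10 mm.

474 mm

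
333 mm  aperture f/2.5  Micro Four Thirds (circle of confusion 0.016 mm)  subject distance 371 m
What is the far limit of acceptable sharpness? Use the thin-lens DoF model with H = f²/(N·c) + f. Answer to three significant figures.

Hyperfocal distance H = f²/(N·c) + f = 333²/(2.5 × 0.016) + 333 = 110889/0.04 + 333 ≈ 2772558.0 mm ≈ 2773 m.
Far limit Df = s·(H − f)/(H − s) = 371000 × (2772558.0 − 333) / (2772558.0 − 371000) = 371000 × 2772225.0 / 2401558.0 ≈ 428262 mm ≈ 428 m.

428 m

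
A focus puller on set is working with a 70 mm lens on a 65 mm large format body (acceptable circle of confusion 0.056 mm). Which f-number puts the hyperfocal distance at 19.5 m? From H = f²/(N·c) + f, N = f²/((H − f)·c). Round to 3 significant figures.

Rearrange H = f²/(N·c) + f for N: N = f² / ((H − f)·c).
N = 70² / ((19500 − 70) × 0.056) = 4900 / 1088 ≈ 4.50.

f/4.50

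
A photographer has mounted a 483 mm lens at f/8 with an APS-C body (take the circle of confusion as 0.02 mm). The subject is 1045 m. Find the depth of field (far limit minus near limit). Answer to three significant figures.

3080 m

Hyperfocal distance H = f²/(N·c) + f = 483²/(8 × 0.02) + 483 = 233289/0.16 + 483 ≈ 1458539.2 mm ≈ 1459 m.
Near limit Dn = s·(H − f)/(H + s − 2f) = 1045000 × (1458539.2 − 483) / (1458539.2 + 1045000 − 2 × 483) = 1045000 × 1458056.2 / 2502573.2 ≈ 608841 mm.
Far limit Df = s·(H − f)/(H − s) = 1045000 × (1458539.2 − 483) / (1458539.2 − 1045000) = 1045000 × 1458056.2 / 413539.2 ≈ 3684460 mm.
Depth of field = Df − Dn = 3684460 − 608841 ≈ 3075619 mm ≈ 3080 m.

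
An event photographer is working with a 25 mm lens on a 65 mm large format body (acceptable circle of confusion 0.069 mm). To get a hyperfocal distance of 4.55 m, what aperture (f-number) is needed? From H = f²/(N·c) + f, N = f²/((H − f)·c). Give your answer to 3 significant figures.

Rearrange H = f²/(N·c) + f for N: N = f² / ((H − f)·c).
N = 25² / ((4550 − 25) × 0.069) = 625 / 312.2 ≈ 2.00.

f/2.00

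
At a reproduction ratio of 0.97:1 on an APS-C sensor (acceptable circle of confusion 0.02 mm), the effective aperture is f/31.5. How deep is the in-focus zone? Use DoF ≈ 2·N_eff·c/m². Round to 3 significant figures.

At magnification m, DoF ≈ 2·N_eff·c/m² = 2 × 31.5 × 0.02 / 0.97² = 1.26 / 0.9409 ≈ 1.34 mm.

1.34 mm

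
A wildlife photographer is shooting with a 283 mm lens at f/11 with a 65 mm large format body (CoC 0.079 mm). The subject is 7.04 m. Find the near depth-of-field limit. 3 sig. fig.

Hyperfocal distance H = f²/(N·c) + f = 283²/(11 × 0.079) + 283 = 80089/0.869 + 283 ≈ 92445.3 mm ≈ 92.45 m.
Near limit Dn = s·(H − f)/(H + s − 2f) = 7040 × (92445.3 − 283) / (92445.3 + 7040 − 2 × 283) = 7040 × 92162.3 / 98919.3 ≈ 6559.1 mm ≈ 6.56 m.

6.56 m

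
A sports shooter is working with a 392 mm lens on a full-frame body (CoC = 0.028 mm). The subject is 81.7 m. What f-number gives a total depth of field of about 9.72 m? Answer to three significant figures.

Write h = H − f = f²/(N·c). The thin-lens limits are Dn = s·h/(h + (s−f)) and Df = s·h/(h − (s−f)), so DoF = Df − Dn = 2·s·(s−f)·h / (h² − (s−f)²).
That is a quadratic in h: DoF·h² − 2·s·(s−f)·h − DoF·(s−f)² = 0 ⇒ h = (s−f)·(s + √(s² + DoF²)) / DoF = 81308 × (81700 + √(81700² + 9720²)) / 9720 = 81308 × (81700 + 82276.2) / 9720 ≈ 1371664 mm.
Then N = f²/(c·h) = 392² / (0.028 × 1371664) = 153664 / 38407 ≈ 4.

f/4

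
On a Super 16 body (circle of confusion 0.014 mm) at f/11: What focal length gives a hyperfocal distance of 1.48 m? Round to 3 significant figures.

15.0 mm

From H = f²/(N·c) + f, with f ≪ H: f ≈ √(H·N·c) = √(1480 × 11 × 0.014) = √227.92 ≈ 15.10 mm.
Exact: f² + N·c·f − N·c·H = 0 ⇒ f = (−N·c + √((N·c)² + 4·N·c·H))/2 = (−0.154 + √911.70)/2 ≈ 15.020 mm ≈ 15.0 mm.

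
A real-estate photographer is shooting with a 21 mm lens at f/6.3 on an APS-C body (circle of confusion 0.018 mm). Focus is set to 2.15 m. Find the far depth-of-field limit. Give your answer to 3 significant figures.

Hyperfocal distance H = f²/(N·c) + f = 21²/(6.3 × 0.018) + 21 = 441/0.1134 + 21 ≈ 3909.9 mm ≈ 3.910 m.
Far limit Df = s·(H − f)/(H − s) = 2150 × (3909.9 − 21) / (3909.9 − 2150) = 2150 × 3888.9 / 1759.9 ≈ 4750.9 mm ≈ 4.75 m.

4.75 m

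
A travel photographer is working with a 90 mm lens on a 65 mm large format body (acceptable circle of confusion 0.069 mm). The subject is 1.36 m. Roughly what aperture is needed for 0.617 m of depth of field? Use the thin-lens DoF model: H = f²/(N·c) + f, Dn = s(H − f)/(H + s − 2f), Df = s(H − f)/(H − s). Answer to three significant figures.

Write h = H − f = f²/(N·c). The thin-lens limits are Dn = s·h/(h + (s−f)) and Df = s·h/(h − (s−f)), so DoF = Df − Dn = 2·s·(s−f)·h / (h² − (s−f)²).
That is a quadratic in h: DoF·h² − 2·s·(s−f)·h − DoF·(s−f)² = 0 ⇒ h = (s−f)·(s + √(s² + DoF²)) / DoF = 1270 × (1360 + √(1360² + 617²)) / 617 = 1270 × (1360 + 1493.42) / 617 ≈ 5873.3 mm.
Then N = f²/(c·h) = 90² / (0.069 × 5873.3) = 8100 / 405.26 ≈ 20.

f/20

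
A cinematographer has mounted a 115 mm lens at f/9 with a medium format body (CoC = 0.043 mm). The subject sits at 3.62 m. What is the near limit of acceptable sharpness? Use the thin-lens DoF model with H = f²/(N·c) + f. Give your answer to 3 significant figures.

3.28 m

Hyperfocal distance H = f²/(N·c) + f = 115²/(9 × 0.043) + 115 = 13225/0.387 + 115 ≈ 34288.1 mm ≈ 34.29 m.
Near limit Dn = s·(H − f)/(H + s − 2f) = 3620 × (34288.1 − 115) / (34288.1 + 3620 − 2 × 115) = 3620 × 34173.1 / 37678.1 ≈ 3283.3 mm ≈ 3.28 m.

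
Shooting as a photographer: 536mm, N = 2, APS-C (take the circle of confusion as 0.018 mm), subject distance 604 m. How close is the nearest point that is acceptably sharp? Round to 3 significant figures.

562 m

Hyperfocal distance H = f²/(N·c) + f = 536²/(2 × 0.018) + 536 = 287296/0.036 + 536 ≈ 7980980.4 mm ≈ 7981 m.
Near limit Dn = s·(H − f)/(H + s − 2f) = 604000 × (7980980.4 − 536) / (7980980.4 + 604000 − 2 × 536) = 604000 × 7980444.4 / 8583908.4 ≈ 561538 mm ≈ 562 m.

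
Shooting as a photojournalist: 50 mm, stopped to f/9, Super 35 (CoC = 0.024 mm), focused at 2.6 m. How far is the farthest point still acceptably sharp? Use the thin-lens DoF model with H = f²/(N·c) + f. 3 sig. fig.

3.33 m

Hyperfocal distance H = f²/(N·c) + f = 50²/(9 × 0.024) + 50 = 2500/0.216 + 50 ≈ 11624.1 mm ≈ 11.62 m.
Far limit Df = s·(H − f)/(H − s) = 2600 × (11624.1 − 50) / (11624.1 − 2600) = 2600 × 11574.1 / 9024.1 ≈ 3334.7 mm ≈ 3.33 m.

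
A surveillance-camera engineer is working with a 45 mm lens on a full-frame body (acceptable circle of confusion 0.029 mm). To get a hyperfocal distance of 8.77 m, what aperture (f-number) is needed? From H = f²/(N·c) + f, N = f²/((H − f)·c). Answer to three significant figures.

f/8

Rearrange H = f²/(N·c) + f for N: N = f² / ((H − f)·c).
N = 45² / ((8770 − 45) × 0.029) = 2025 / 253.0 ≈ 8.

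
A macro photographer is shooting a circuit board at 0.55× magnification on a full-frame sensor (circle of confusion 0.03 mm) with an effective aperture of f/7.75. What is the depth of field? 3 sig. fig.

At magnification m, DoF ≈ 2·N_eff·c/m² = 2 × 7.75 × 0.03 / 0.55² = 0.465 / 0.3025 ≈ 1.54 mm.

1.54 mm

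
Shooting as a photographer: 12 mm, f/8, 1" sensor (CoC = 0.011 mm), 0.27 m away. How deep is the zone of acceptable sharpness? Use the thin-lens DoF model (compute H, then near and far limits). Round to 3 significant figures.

Hyperfocal distance H = f²/(N·c) + f = 12²/(8 × 0.011) + 12 = 144/0.088 + 12 ≈ 1648.4 mm ≈ 1.648 m.
Near limit Dn = s·(H − f)/(H + s − 2f) = 270 × (1648.4 − 12) / (1648.4 + 270 − 2 × 12) = 270 × 1636.4 / 1894.4 ≈ 233.228 mm.
Far limit Df = s·(H − f)/(H − s) = 270 × (1648.4 − 12) / (1648.4 − 270) = 270 × 1636.4 / 1378.4 ≈ 320.538 mm.
Depth of field = Df − Dn = 320.538 − 233.228 ≈ 87.310 mm.

87.3 mm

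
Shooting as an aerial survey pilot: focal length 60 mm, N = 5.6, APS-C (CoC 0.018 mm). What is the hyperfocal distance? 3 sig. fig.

Hyperfocal distance H = f²/(N·c) + f = 60²/(5.6 × 0.018) + 60 = 3600/0.1008 + 60 ≈ 35774.3 mm ≈ 35.8 m.

35.8 m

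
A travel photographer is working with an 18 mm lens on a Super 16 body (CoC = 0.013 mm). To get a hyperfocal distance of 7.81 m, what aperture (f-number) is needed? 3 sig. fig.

Rearrange H = f²/(N·c) + f for N: N = f² / ((H − f)·c).
N = 18² / ((7810 − 18) × 0.013) = 324 / 101.3 ≈ 3.20.

f/3.20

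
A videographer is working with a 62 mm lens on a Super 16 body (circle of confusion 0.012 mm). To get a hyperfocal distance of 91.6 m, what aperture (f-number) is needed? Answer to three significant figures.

Rearrange H = f²/(N·c) + f for N: N = f² / ((H − f)·c).
N = 62² / ((91600 − 62) × 0.012) = 3844 / 1098 ≈ 3.50.

f/3.50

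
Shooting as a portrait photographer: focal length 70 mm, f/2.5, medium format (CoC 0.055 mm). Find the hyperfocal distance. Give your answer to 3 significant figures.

35.7 m

Hyperfocal distance H = f²/(N·c) + f = 70²/(2.5 × 0.055) + 70 = 4900/0.1375 + 70 ≈ 35706.4 mm ≈ 35.7 m.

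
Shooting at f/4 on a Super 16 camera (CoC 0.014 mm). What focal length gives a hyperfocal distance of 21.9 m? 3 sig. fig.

From H = f²/(N·c) + f, with f ≪ H: f ≈ √(H·N·c) = √(21900 × 4 × 0.014) = √1226.4 ≈ 35.02 mm.
The +f correction barely moves this — solving exactly, f² + N·c·f − N·c·H = 0 ⇒ f = (−N·c + √((N·c)² + 4·N·c·H))/2 = (−0.056 + √4905.6)/2 ≈ 34.992 mm, so f ≈ 35.0 mm.

35.0 mm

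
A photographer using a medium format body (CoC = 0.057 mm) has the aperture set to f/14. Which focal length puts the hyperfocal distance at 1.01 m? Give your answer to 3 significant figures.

From H = f²/(N·c) + f, with f ≪ H: f ≈ √(H·N·c) = √(1010 × 14 × 0.057) = √805.98 ≈ 28.39 mm.
Exact: f² + N·c·f − N·c·H = 0 ⇒ f = (−N·c + √((N·c)² + 4·N·c·H))/2 = (−0.798 + √3224.6)/2 ≈ 27.994 mm ≈ 28.0 mm.

28.0 mm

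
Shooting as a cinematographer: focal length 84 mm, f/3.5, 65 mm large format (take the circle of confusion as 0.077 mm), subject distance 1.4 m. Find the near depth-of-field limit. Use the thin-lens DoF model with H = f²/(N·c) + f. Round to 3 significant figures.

1.33 m

Hyperfocal distance H = f²/(N·c) + f = 84²/(3.5 × 0.077) + 84 = 7056/0.2695 + 84 ≈ 26265.8 mm ≈ 26.27 m.
Near limit Dn = s·(H − f)/(H + s − 2f) = 1400 × (26265.8 − 84) / (26265.8 + 1400 − 2 × 84) = 1400 × 26181.8 / 27497.8 ≈ 1333.0 mm ≈ 1.33 m.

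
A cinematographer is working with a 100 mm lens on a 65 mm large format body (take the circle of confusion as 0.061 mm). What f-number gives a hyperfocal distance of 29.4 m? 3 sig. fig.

f/5.60

Rearrange H = f²/(N·c) + f for N: N = f² / ((H − f)·c).
N = 100² / ((29400 − 100) × 0.061) = 10000 / 1787 ≈ 5.60.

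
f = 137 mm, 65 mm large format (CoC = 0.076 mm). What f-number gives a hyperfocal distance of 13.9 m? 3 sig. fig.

Rearrange H = f²/(N·c) + f for N: N = f² / ((H − f)·c).
N = 137² / ((13900 − 137) × 0.076) = 18769 / 1046 ≈ 17.9.

f/17.9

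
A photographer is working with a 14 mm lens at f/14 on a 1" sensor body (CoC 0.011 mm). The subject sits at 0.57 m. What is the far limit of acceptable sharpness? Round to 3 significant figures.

1.01 m

Hyperfocal distance H = f²/(N·c) + f = 14²/(14 × 0.011) + 14 = 196/0.154 + 14 ≈ 1286.7 mm ≈ 1.287 m.
Far limit Df = s·(H − f)/(H − s) = 570 × (1286.7 − 14) / (1286.7 − 570) = 570 × 1272.7 / 716.7 ≈ 1012.2 mm ≈ 1.01 m.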